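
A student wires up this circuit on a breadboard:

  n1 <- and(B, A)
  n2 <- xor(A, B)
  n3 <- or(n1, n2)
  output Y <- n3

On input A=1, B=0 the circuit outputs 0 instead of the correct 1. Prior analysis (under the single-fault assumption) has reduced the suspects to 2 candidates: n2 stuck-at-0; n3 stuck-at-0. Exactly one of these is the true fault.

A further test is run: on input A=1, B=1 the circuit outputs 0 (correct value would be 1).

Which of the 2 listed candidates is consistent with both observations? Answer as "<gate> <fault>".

Evaluate each candidate on input A=1, B=1:
  n2 stuck-at-0: n1=1, n2=0 [stuck-at-0], n3=1 → 1 — eliminated
  n3 stuck-at-0: n1=1, n2=0, n3=0 [stuck-at-0] → 0 — matches
Only n3 stuck-at-0 reproduces the observed 0.

n3 stuck-at-0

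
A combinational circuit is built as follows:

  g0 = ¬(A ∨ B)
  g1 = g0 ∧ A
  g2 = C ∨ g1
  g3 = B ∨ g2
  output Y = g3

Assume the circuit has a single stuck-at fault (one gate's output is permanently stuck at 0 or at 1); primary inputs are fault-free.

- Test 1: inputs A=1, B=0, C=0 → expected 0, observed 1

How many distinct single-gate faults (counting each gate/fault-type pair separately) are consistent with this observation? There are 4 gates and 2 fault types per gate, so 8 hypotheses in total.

Fault-free: g0=0, g1=0, g2=0, g3=0 → 0. Observed 1.
  g0 stuck-at-0: output 0 ✗
  g0 stuck-at-1: output 1 ✓
  g1 stuck-at-0: output 0 ✗
  g1 stuck-at-1: output 1 ✓
  g2 stuck-at-0: output 0 ✗
  g2 stuck-at-1: output 1 ✓
  g3 stuck-at-0: output 0 ✗
  g3 stuck-at-1: output 1 ✓
Consistent faults: {g0 stuck-at-1, g1 stuck-at-1, g2 stuck-at-1, g3 stuck-at-1} — 4 in all.

4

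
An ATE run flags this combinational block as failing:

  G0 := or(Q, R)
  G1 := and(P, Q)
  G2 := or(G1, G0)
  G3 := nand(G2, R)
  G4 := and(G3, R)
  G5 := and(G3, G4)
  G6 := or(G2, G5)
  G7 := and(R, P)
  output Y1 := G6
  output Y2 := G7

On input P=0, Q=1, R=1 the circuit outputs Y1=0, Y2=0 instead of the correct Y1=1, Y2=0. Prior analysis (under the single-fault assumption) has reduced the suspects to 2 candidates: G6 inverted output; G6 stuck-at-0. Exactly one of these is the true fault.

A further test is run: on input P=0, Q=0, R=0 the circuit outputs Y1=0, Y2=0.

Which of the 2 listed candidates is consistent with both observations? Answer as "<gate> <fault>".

G6 stuck-at-0

Evaluate each candidate on input P=0, Q=0, R=0:
  G6 inverted output: G0=0, G1=0, G2=0, G3=1, G4=0, G5=0, G6=1 [inverted output], G7=0 → Y1=1, Y2=0 — eliminated
  G6 stuck-at-0: G0=0, G1=0, G2=0, G3=1, G4=0, G5=0, G6=0 [stuck-at-0], G7=0 → Y1=0, Y2=0 — matches
Only G6 stuck-at-0 reproduces the observed Y1=0, Y2=0.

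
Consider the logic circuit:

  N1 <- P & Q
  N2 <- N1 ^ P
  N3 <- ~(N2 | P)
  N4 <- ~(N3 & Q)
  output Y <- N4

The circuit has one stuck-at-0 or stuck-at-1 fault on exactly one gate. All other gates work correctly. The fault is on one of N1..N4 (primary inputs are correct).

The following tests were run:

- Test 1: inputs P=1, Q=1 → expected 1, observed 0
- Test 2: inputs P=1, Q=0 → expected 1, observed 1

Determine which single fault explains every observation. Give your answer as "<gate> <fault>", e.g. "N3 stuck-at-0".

N3 stuck-at-1

Fault-free values for test 1 (P=1, Q=1): N1=1, N2=0, N3=0, N4=1, giving Y=1. Observed 0.
Test 1: faults giving observed 0 are {N3 stuck-at-1, N4 stuck-at-0}.
Test 2 (P=1, Q=0): fault-free N1=0, N2=1, N3=0, N4=1 → 1; observed 1. Eliminates N4 stuck-at-0.
Only N3 stuck-at-1 is consistent with every test.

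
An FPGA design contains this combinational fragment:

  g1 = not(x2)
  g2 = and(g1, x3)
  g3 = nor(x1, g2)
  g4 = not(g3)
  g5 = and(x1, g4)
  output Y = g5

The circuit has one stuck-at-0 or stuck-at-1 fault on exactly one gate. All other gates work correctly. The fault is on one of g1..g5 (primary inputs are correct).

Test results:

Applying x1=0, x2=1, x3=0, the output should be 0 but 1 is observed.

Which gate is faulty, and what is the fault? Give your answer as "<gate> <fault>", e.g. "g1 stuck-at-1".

Fault-free values for test 1 (x1=0, x2=1, x3=0): g1=0, g2=0, g3=1, g4=0, g5=0, giving Y=0. Observed 1.
Test 1: faults giving observed 1 are {g5 stuck-at-1}.
Only g5 stuck-at-1 is consistent with every test.

g5 stuck-at-1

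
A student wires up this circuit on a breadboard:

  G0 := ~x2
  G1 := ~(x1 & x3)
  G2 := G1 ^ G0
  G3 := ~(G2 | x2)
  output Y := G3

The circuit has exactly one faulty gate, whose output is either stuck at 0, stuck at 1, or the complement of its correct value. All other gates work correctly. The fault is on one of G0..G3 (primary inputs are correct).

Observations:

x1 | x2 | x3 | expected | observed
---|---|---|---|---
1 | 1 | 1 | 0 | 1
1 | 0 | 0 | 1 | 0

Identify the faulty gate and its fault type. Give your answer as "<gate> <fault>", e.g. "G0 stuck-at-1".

Fault-free values for test 1 (x1=1, x2=1, x3=1): G0=0, G1=0, G2=0, G3=0, giving Y=0. Observed 1.
Test 1: faults giving observed 1 are {G3 stuck-at-1, G3 inverted output}.
Test 2 (x1=1, x2=0, x3=0): fault-free G0=1, G1=1, G2=0, G3=1 → 1; observed 0. Eliminates G3 stuck-at-1.
Only G3 inverted output is consistent with every test.

G3 inverted output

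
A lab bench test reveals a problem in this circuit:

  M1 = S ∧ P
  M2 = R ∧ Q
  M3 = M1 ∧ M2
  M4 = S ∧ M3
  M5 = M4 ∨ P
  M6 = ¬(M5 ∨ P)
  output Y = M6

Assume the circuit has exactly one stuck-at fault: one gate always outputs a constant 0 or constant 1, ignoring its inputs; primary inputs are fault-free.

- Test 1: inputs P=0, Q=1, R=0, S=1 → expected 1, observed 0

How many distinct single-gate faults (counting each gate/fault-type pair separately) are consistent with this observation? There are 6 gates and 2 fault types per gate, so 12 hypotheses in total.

Fault-free: M1=0, M2=0, M3=0, M4=0, M5=0, M6=1 → 1. Observed 0.
  M1 stuck-at-0: output 1 ✗
  M1 stuck-at-1: output 1 ✗
  M2 stuck-at-0: output 1 ✗
  M2 stuck-at-1: output 1 ✗
  M3 stuck-at-0: output 1 ✗
  M3 stuck-at-1: output 0 ✓
  M4 stuck-at-0: output 1 ✗
  M4 stuck-at-1: output 0 ✓
  M5 stuck-at-0: output 1 ✗
  M5 stuck-at-1: output 0 ✓
  M6 stuck-at-0: output 0 ✓
  M6 stuck-at-1: output 1 ✗
Consistent faults: {M3 stuck-at-1, M4 stuck-at-1, M5 stuck-at-1, M6 stuck-at-0} — 4 in all.

4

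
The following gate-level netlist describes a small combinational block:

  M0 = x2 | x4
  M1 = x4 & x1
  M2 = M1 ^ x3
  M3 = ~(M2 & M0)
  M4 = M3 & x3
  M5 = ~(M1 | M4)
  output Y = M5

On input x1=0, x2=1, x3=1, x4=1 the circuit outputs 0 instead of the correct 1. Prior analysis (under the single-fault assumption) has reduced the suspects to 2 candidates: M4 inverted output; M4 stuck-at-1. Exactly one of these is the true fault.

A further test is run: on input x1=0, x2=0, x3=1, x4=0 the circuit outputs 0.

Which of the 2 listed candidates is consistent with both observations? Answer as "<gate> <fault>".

Evaluate each candidate on input x1=0, x2=0, x3=1, x4=0:
  M4 inverted output: M0=0, M1=0, M2=1, M3=1, M4=0 [inverted output], M5=1 → 1 — eliminated
  M4 stuck-at-1: M0=0, M1=0, M2=1, M3=1, M4=1 [stuck-at-1], M5=0 → 0 — matches
Only M4 stuck-at-1 reproduces the observed 0.

M4 stuck-at-1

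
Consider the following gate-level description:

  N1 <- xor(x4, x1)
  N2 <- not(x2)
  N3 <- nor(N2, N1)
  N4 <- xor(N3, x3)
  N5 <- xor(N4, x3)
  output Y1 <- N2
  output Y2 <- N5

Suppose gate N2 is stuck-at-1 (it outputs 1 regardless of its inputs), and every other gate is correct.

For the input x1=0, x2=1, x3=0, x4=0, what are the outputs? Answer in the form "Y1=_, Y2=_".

Propagate with N2 forced: N1=0, N2=1 [stuck-at-1], N3=0, N4=0, N5=0.
So the outputs are Y1=1, Y2=0. (Without the fault they would be Y1=0, Y2=1.)

Y1=1, Y2=0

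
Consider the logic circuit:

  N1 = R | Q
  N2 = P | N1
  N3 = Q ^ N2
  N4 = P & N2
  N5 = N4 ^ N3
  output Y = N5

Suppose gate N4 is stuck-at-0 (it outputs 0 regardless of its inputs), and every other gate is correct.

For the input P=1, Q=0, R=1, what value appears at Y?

1

Propagate with N4 forced: N1=1, N2=1, N3=1, N4=0 [stuck-at-0], N5=1.
So Y = 1. (Without the fault it would be 0.)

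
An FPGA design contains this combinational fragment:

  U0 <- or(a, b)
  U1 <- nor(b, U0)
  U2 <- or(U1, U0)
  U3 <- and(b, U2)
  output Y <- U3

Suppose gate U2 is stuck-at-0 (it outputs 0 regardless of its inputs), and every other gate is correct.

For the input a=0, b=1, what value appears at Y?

0

Propagate with U2 forced: U0=1, U1=0, U2=0 [stuck-at-0], U3=0.
So Y = 0. (Without the fault it would be 1.)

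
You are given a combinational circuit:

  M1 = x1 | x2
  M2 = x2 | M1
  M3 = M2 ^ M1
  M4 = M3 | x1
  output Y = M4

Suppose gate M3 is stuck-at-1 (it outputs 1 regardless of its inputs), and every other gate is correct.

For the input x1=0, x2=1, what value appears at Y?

1

Propagate with M3 forced: M1=1, M2=1, M3=1 [stuck-at-1], M4=1.
So Y = 1. (Without the fault it would be 0.)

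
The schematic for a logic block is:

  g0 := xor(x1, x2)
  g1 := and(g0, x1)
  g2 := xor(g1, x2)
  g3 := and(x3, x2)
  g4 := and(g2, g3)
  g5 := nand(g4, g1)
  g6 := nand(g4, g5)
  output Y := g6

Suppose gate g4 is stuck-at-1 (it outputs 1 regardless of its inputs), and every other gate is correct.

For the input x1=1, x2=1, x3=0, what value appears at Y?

Propagate with g4 forced: g0=0, g1=0, g2=1, g3=0, g4=1 [stuck-at-1], g5=1, g6=0.
So Y = 0. (Without the fault it would be 1.)

0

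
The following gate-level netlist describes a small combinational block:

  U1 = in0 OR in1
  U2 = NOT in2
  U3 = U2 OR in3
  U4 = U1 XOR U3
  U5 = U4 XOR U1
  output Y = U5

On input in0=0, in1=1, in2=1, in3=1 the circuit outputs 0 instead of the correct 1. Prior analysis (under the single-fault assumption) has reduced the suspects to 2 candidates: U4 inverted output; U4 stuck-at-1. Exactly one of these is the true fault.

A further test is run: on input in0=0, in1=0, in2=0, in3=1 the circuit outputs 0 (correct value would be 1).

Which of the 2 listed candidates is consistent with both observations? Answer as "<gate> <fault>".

U4 inverted output

Evaluate each candidate on input in0=0, in1=0, in2=0, in3=1:
  U4 inverted output: U1=0, U2=1, U3=1, U4=0 [inverted output], U5=0 → 0 — matches
  U4 stuck-at-1: U1=0, U2=1, U3=1, U4=1 [stuck-at-1], U5=1 → 1 — eliminated
Only U4 inverted output reproduces the observed 0.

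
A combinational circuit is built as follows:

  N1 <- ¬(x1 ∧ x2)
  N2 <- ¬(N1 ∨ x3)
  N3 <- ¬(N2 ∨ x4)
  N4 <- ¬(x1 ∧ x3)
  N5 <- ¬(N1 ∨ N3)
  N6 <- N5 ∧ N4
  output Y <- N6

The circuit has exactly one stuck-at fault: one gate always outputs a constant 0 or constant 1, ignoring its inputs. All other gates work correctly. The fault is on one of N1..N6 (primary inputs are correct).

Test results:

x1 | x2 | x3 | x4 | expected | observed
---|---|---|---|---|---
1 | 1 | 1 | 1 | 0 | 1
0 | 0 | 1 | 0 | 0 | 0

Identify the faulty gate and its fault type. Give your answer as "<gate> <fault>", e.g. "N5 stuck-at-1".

Fault-free values for test 1 (x1=1, x2=1, x3=1, x4=1): N1=0, N2=0, N3=0, N4=0, N5=1, N6=0, giving Y=0. Observed 1.
Test 1: faults giving observed 1 are {N4 stuck-at-1, N6 stuck-at-1}.
Test 2 (x1=0, x2=0, x3=1, x4=0): fault-free N1=1, N2=0, N3=1, N4=1, N5=0, N6=0 → 0; observed 0. Eliminates N6 stuck-at-1.
Only N4 stuck-at-1 is consistent with every test.

N4 stuck-at-1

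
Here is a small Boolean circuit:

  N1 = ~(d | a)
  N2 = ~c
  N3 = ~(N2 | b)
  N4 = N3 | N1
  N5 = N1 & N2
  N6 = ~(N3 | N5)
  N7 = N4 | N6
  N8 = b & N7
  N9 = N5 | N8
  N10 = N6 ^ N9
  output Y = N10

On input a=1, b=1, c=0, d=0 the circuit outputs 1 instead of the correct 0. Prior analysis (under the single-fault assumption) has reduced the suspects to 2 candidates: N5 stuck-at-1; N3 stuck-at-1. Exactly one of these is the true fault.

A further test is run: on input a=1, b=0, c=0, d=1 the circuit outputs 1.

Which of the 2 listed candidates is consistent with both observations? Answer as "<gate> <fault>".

Evaluate each candidate on input a=1, b=0, c=0, d=1:
  N5 stuck-at-1: N1=0, N2=1, N3=0, N4=0, N5=1 [stuck-at-1], N6=0, N7=0, N8=0, N9=1, N10=1 → 1 — matches
  N3 stuck-at-1: N1=0, N2=1, N3=1 [stuck-at-1], N4=1, N5=0, N6=0, N7=1, N8=0, N9=0, N10=0 → 0 — eliminated
Only N5 stuck-at-1 reproduces the observed 1.

N5 stuck-at-1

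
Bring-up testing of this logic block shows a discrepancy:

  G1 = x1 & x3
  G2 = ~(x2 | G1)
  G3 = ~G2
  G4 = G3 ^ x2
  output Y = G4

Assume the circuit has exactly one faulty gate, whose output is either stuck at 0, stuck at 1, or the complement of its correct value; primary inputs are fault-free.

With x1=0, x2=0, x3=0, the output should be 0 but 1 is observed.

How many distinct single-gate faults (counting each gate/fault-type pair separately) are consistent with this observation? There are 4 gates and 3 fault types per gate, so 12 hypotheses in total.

8

Fault-free: G1=0, G2=1, G3=0, G4=0 → 0. Observed 1.
  G1 stuck-at-0: output 0 ✗
  G1 stuck-at-1: output 1 ✓
  G1 inverted output: output 1 ✓
  G2 stuck-at-0: output 1 ✓
  G2 stuck-at-1: output 0 ✗
  G2 inverted output: output 1 ✓
  G3 stuck-at-0: output 0 ✗
  G3 stuck-at-1: output 1 ✓
  G3 inverted output: output 1 ✓
  G4 stuck-at-0: output 0 ✗
  G4 stuck-at-1: output 1 ✓
  G4 inverted output: output 1 ✓
Consistent faults: {G1 stuck-at-1, G1 inverted output, G2 stuck-at-0, G2 inverted output, G3 stuck-at-1, G3 inverted output, G4 stuck-at-1, G4 inverted output} — 8 in all.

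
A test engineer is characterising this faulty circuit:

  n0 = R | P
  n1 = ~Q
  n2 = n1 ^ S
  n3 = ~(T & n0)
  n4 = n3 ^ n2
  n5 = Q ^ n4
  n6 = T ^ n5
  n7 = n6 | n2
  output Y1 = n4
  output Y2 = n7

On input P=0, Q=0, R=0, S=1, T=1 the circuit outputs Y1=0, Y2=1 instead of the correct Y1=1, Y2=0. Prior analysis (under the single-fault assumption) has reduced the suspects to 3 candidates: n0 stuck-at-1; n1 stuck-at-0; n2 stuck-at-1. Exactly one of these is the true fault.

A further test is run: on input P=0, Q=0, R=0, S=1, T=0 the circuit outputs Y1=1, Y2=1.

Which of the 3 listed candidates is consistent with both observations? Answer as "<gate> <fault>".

n0 stuck-at-1

Evaluate each candidate on input P=0, Q=0, R=0, S=1, T=0:
  n0 stuck-at-1: n0=1 [stuck-at-1], n1=1, n2=0, n3=1, n4=1, n5=1, n6=1, n7=1 → Y1=1, Y2=1 — matches
  n1 stuck-at-0: n0=0, n1=0 [stuck-at-0], n2=1, n3=1, n4=0, n5=0, n6=0, n7=1 → Y1=0, Y2=1 — eliminated
  n2 stuck-at-1: n0=0, n1=1, n2=1 [stuck-at-1], n3=1, n4=0, n5=0, n6=0, n7=1 → Y1=0, Y2=1 — eliminated
Only n0 stuck-at-1 reproduces the observed Y1=1, Y2=1.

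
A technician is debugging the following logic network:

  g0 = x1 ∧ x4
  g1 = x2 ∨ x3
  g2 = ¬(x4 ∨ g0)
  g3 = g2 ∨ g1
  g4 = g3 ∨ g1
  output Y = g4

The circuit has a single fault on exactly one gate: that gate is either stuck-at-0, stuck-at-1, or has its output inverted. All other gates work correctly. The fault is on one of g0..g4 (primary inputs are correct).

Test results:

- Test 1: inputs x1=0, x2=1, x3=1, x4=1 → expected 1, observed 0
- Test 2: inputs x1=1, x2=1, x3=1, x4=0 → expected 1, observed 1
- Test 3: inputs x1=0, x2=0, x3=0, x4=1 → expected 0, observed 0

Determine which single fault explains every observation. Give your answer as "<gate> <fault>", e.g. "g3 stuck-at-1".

Fault-free values for test 1 (x1=0, x2=1, x3=1, x4=1): g0=0, g1=1, g2=0, g3=1, g4=1, giving Y=1. Observed 0.
Test 1: faults giving observed 0 are {g1 stuck-at-0, g1 inverted output, g4 stuck-at-0, g4 inverted output}.
Test 2 (x1=1, x2=1, x3=1, x4=0): fault-free g0=0, g1=1, g2=1, g3=1, g4=1 → 1; observed 1. Eliminates g4 stuck-at-0, g4 inverted output.
Test 3 (x1=0, x2=0, x3=0, x4=1): fault-free g0=0, g1=0, g2=0, g3=0, g4=0 → 0; observed 0. Eliminates g1 inverted output.
Only g1 stuck-at-0 is consistent with every test.

g1 stuck-at-0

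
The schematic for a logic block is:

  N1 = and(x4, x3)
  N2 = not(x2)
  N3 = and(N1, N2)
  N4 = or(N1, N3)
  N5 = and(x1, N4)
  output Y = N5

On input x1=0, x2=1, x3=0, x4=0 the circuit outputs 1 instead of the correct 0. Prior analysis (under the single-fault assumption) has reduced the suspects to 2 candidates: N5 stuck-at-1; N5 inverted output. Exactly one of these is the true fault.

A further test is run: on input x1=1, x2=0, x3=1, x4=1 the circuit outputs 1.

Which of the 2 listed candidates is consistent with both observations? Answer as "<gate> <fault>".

N5 stuck-at-1

Evaluate each candidate on input x1=1, x2=0, x3=1, x4=1:
  N5 stuck-at-1: N1=1, N2=1, N3=1, N4=1, N5=1 [stuck-at-1] → 1 — matches
  N5 inverted output: N1=1, N2=1, N3=1, N4=1, N5=0 [inverted output] → 0 — eliminated
Only N5 stuck-at-1 reproduces the observed 1.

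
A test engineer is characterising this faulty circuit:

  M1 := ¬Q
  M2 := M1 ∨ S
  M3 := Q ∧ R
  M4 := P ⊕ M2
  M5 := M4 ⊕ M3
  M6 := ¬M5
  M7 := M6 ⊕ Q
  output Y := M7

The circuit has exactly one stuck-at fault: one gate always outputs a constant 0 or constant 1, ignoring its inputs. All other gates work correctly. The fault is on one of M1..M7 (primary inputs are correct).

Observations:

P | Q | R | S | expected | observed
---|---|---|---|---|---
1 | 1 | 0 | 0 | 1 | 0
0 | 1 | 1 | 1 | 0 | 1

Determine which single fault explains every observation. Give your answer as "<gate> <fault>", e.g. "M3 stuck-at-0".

Fault-free values for test 1 (P=1, Q=1, R=0, S=0): M1=0, M2=0, M3=0, M4=1, M5=1, M6=0, M7=1, giving Y=1. Observed 0.
Test 1: faults giving observed 0 are {M1 stuck-at-1, M2 stuck-at-1, M3 stuck-at-1, M4 stuck-at-0, M5 stuck-at-0, M6 stuck-at-1, M7 stuck-at-0}.
Test 2 (P=0, Q=1, R=1, S=1): fault-free M1=0, M2=1, M3=1, M4=1, M5=0, M6=1, M7=0 → 0; observed 1. Eliminates M1 stuck-at-1, M2 stuck-at-1, M3 stuck-at-1, M5 stuck-at-0, M6 stuck-at-1, M7 stuck-at-0.
Only M4 stuck-at-0 is consistent with every test.

M4 stuck-at-0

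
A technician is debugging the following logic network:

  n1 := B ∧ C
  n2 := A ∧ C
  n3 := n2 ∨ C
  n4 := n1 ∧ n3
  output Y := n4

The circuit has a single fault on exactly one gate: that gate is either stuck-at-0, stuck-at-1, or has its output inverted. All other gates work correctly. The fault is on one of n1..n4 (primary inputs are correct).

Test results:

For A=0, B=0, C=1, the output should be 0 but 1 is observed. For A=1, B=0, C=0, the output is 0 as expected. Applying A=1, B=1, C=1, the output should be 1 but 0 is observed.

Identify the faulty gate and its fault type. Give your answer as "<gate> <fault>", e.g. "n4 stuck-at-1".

Fault-free values for test 1 (A=0, B=0, C=1): n1=0, n2=0, n3=1, n4=0, giving Y=0. Observed 1.
Test 1: faults giving observed 1 are {n1 stuck-at-1, n1 inverted output, n4 stuck-at-1, n4 inverted output}.
Test 2 (A=1, B=0, C=0): fault-free n1=0, n2=0, n3=0, n4=0 → 0; observed 0. Eliminates n4 stuck-at-1, n4 inverted output.
Test 3 (A=1, B=1, C=1): fault-free n1=1, n2=1, n3=1, n4=1 → 1; observed 0. Eliminates n1 stuck-at-1.
Only n1 inverted output is consistent with every test.

n1 inverted output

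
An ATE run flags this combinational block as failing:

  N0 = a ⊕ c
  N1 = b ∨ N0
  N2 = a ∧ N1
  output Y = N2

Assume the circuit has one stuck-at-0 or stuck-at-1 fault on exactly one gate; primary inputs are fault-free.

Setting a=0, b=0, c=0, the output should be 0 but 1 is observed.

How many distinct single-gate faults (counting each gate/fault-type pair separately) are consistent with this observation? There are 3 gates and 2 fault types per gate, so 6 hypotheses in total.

Fault-free: N0=0, N1=0, N2=0 → 0. Observed 1.
  N0 stuck-at-0: output 0 ✗
  N0 stuck-at-1: output 0 ✗
  N1 stuck-at-0: output 0 ✗
  N1 stuck-at-1: output 0 ✗
  N2 stuck-at-0: output 0 ✗
  N2 stuck-at-1: output 1 ✓
Consistent faults: {N2 stuck-at-1} — 1 in all.

1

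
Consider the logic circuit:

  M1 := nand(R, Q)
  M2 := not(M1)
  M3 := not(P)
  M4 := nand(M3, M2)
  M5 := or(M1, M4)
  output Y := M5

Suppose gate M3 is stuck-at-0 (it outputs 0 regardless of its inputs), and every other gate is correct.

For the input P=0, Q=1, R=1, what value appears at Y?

Propagate with M3 forced: M1=0, M2=1, M3=0 [stuck-at-0], M4=1, M5=1.
So Y = 1. (Without the fault it would be 0.)

1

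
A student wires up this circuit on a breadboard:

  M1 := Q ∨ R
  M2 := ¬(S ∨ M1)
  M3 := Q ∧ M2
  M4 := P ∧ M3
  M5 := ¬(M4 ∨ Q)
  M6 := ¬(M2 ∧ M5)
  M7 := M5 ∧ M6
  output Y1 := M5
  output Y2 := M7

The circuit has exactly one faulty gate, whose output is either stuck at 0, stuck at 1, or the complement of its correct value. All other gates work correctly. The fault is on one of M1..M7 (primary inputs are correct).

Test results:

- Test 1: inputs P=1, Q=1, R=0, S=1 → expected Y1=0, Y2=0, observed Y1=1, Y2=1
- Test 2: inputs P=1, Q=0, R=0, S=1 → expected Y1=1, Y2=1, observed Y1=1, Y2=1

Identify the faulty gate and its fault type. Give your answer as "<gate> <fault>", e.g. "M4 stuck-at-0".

M5 stuck-at-1

Fault-free values for test 1 (P=1, Q=1, R=0, S=1): M1=1, M2=0, M3=0, M4=0, M5=0, M6=1, M7=0, giving Y1=0, Y2=0. Observed Y1=1, Y2=1.
Test 1: faults giving observed Y1=1, Y2=1 are {M5 stuck-at-1, M5 inverted output}.
Test 2 (P=1, Q=0, R=0, S=1): fault-free M1=0, M2=0, M3=0, M4=0, M5=1, M6=1, M7=1 → Y1=1, Y2=1; observed Y1=1, Y2=1. Eliminates M5 inverted output.
Only M5 stuck-at-1 is consistent with every test.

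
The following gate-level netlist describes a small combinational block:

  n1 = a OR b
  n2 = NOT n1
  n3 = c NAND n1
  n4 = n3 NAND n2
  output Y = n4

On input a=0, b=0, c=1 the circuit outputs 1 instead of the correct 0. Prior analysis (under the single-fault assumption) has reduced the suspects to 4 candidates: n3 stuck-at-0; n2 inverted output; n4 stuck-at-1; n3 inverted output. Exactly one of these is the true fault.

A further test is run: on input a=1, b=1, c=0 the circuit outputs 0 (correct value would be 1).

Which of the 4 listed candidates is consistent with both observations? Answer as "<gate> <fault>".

n2 inverted output

Evaluate each candidate on input a=1, b=1, c=0:
  n3 stuck-at-0: n1=1, n2=0, n3=0 [stuck-at-0], n4=1 → 1 — eliminated
  n2 inverted output: n1=1, n2=1 [inverted output], n3=1, n4=0 → 0 — matches
  n4 stuck-at-1: n1=1, n2=0, n3=1, n4=1 [stuck-at-1] → 1 — eliminated
  n3 inverted output: n1=1, n2=0, n3=0 [inverted output], n4=1 → 1 — eliminated
Only n2 inverted output reproduces the observed 0.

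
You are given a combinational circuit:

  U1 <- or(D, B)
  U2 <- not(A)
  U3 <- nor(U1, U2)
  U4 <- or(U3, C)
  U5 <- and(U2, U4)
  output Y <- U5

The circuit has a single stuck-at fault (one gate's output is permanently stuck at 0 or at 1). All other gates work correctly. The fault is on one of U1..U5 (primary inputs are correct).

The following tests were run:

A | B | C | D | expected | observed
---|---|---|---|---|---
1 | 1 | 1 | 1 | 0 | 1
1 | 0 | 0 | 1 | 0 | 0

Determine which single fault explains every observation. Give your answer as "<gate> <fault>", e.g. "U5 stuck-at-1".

U2 stuck-at-1

Fault-free values for test 1 (A=1, B=1, C=1, D=1): U1=1, U2=0, U3=0, U4=1, U5=0, giving Y=0. Observed 1.
Test 1: faults giving observed 1 are {U2 stuck-at-1, U5 stuck-at-1}.
Test 2 (A=1, B=0, C=0, D=1): fault-free U1=1, U2=0, U3=0, U4=0, U5=0 → 0; observed 0. Eliminates U5 stuck-at-1.
Only U2 stuck-at-1 is consistent with every test.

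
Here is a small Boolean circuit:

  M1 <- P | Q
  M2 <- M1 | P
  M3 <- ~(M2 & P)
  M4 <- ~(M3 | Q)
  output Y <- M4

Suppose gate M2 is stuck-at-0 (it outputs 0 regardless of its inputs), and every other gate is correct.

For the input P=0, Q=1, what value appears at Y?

0

Propagate with M2 forced: M1=1, M2=0 [stuck-at-0], M3=1, M4=0.
So Y = 0. (Same as the fault-free value — the fault is masked on this input.)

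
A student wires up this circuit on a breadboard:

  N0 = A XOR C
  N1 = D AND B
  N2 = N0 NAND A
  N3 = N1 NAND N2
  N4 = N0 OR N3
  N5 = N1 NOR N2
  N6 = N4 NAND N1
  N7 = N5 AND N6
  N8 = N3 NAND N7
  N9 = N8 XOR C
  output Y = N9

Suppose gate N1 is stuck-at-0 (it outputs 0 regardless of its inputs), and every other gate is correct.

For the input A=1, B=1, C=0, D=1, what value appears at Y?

Propagate with N1 forced: N0=1, N1=0 [stuck-at-0], N2=0, N3=1, N4=1, N5=1, N6=1, N7=1, N8=0, N9=0.
So Y = 0. (Without the fault it would be 1.)

0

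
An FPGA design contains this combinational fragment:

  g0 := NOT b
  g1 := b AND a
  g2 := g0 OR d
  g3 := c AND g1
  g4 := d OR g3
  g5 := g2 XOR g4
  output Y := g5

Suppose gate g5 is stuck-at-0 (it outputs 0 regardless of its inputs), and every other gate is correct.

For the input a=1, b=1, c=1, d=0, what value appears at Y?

0

Propagate with g5 forced: g0=0, g1=1, g2=0, g3=1, g4=1, g5=0 [stuck-at-0].
So Y = 0. (Without the fault it would be 1.)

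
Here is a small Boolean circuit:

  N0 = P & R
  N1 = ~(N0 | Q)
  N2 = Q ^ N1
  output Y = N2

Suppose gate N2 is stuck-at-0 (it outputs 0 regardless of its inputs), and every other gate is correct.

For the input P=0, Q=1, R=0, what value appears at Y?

0

Propagate with N2 forced: N0=0, N1=0, N2=0 [stuck-at-0].
So Y = 0. (Without the fault it would be 1.)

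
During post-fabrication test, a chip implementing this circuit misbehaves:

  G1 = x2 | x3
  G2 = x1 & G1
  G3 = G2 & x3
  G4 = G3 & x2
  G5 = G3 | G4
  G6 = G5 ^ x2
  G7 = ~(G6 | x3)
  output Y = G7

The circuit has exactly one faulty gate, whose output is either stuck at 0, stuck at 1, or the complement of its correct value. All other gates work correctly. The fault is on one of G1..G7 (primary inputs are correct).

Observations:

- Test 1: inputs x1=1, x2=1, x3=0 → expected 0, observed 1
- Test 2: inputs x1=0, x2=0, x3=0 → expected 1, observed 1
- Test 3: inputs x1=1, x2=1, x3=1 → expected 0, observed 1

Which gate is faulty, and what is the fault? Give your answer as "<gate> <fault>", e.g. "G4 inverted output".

Fault-free values for test 1 (x1=1, x2=1, x3=0): G1=1, G2=1, G3=0, G4=0, G5=0, G6=1, G7=0, giving Y=0. Observed 1.
Test 1: faults giving observed 1 are {G3 stuck-at-1, G3 inverted output, G4 stuck-at-1, G4 inverted output, G5 stuck-at-1, G5 inverted output, G6 stuck-at-0, G6 inverted output, G7 stuck-at-1, G7 inverted output}.
Test 2 (x1=0, x2=0, x3=0): fault-free G1=0, G2=0, G3=0, G4=0, G5=0, G6=0, G7=1 → 1; observed 1. Eliminates G3 stuck-at-1, G3 inverted output, G4 stuck-at-1, G4 inverted output, G5 stuck-at-1, G5 inverted output, G6 inverted output, G7 inverted output.
Test 3 (x1=1, x2=1, x3=1): fault-free G1=1, G2=1, G3=1, G4=1, G5=1, G6=0, G7=0 → 0; observed 1. Eliminates G6 stuck-at-0.
Only G7 stuck-at-1 is consistent with every test.

G7 stuck-at-1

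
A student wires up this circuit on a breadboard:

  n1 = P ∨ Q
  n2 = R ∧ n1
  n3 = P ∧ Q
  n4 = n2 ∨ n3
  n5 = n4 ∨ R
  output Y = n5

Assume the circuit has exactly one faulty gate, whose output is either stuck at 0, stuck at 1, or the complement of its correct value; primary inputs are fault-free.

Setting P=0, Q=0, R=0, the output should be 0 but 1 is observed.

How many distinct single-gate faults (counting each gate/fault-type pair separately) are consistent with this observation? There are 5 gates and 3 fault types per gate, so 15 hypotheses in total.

Fault-free: n1=0, n2=0, n3=0, n4=0, n5=0 → 0. Observed 1.
  n1: none of the 3 fault types match ✗
  n2: stuck-at-1, inverted output ✓; others ✗
  n3: stuck-at-1, inverted output ✓; others ✗
  n4: stuck-at-1, inverted output ✓; others ✗
  n5: stuck-at-1, inverted output ✓; others ✗
Consistent faults: {n2 stuck-at-1, n2 inverted output, n3 stuck-at-1, n3 inverted output, n4 stuck-at-1, n4 inverted output, n5 stuck-at-1, n5 inverted output} — 8 in all.

8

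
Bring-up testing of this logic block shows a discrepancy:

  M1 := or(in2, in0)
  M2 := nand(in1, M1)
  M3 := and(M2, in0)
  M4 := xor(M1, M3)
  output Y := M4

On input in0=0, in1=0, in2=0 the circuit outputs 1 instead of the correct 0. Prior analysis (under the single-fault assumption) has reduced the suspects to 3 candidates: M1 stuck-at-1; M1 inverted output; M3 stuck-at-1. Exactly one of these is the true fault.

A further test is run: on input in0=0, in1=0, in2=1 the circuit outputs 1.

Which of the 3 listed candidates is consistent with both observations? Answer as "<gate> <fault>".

Evaluate each candidate on input in0=0, in1=0, in2=1:
  M1 stuck-at-1: M1=1 [stuck-at-1], M2=1, M3=0, M4=1 → 1 — matches
  M1 inverted output: M1=0 [inverted output], M2=1, M3=0, M4=0 → 0 — eliminated
  M3 stuck-at-1: M1=1, M2=1, M3=1 [stuck-at-1], M4=0 → 0 — eliminated
Only M1 stuck-at-1 reproduces the observed 1.

M1 stuck-at-1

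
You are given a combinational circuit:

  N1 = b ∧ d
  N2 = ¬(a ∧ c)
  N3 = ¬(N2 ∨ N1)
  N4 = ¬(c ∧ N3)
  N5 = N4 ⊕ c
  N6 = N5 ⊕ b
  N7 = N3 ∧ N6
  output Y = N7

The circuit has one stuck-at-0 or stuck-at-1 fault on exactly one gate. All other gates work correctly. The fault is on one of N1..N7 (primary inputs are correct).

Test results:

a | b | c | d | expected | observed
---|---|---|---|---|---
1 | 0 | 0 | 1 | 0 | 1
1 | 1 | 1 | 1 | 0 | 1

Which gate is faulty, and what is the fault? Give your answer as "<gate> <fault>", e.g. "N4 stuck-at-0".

Fault-free values for test 1 (a=1, b=0, c=0, d=1): N1=0, N2=1, N3=0, N4=1, N5=1, N6=1, N7=0, giving Y=0. Observed 1.
Test 1: faults giving observed 1 are {N2 stuck-at-0, N3 stuck-at-1, N7 stuck-at-1}.
Test 2 (a=1, b=1, c=1, d=1): fault-free N1=1, N2=0, N3=0, N4=1, N5=0, N6=1, N7=0 → 0; observed 1. Eliminates N2 stuck-at-0, N3 stuck-at-1.
Only N7 stuck-at-1 is consistent with every test.

N7 stuck-at-1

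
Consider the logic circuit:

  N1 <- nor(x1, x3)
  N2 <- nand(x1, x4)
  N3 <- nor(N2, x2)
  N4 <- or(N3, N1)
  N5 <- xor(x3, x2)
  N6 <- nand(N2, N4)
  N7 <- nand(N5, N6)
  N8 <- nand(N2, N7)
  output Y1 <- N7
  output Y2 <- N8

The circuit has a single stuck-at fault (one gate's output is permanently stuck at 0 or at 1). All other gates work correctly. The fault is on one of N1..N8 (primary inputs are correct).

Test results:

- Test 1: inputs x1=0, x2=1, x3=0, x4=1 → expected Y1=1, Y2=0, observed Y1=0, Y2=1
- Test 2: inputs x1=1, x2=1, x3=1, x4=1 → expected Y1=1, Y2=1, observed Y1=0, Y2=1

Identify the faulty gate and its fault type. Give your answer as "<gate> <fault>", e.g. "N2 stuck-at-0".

N7 stuck-at-0

Fault-free values for test 1 (x1=0, x2=1, x3=0, x4=1): N1=1, N2=1, N3=0, N4=1, N5=1, N6=0, N7=1, N8=0, giving Y1=1, Y2=0. Observed Y1=0, Y2=1.
Test 1: faults giving observed Y1=0, Y2=1 are {N1 stuck-at-0, N2 stuck-at-0, N4 stuck-at-0, N6 stuck-at-1, N7 stuck-at-0}.
Test 2 (x1=1, x2=1, x3=1, x4=1): fault-free N1=0, N2=0, N3=0, N4=0, N5=0, N6=1, N7=1, N8=1 → Y1=1, Y2=1; observed Y1=0, Y2=1. Eliminates N1 stuck-at-0, N2 stuck-at-0, N4 stuck-at-0, N6 stuck-at-1.
Only N7 stuck-at-0 is consistent with every test.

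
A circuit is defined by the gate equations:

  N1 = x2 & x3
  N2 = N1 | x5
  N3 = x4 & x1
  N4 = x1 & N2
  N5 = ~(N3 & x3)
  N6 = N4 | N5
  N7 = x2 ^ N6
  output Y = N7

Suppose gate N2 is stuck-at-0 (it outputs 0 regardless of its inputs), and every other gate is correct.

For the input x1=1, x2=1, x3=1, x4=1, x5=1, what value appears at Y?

Propagate with N2 forced: N1=1, N2=0 [stuck-at-0], N3=1, N4=0, N5=0, N6=0, N7=1.
So Y = 1. (Without the fault it would be 0.)

1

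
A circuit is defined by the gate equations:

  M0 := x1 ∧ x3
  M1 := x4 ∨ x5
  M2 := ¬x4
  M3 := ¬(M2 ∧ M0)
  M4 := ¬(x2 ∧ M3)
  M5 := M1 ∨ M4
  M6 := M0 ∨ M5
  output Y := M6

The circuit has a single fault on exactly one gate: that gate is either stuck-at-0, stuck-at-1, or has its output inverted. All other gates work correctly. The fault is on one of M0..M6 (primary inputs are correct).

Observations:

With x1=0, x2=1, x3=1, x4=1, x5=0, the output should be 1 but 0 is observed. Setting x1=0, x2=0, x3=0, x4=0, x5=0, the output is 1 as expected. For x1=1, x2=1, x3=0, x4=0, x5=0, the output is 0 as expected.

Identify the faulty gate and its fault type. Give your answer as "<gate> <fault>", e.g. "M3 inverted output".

M1 stuck-at-0

Fault-free values for test 1 (x1=0, x2=1, x3=1, x4=1, x5=0): M0=0, M1=1, M2=0, M3=1, M4=0, M5=1, M6=1, giving Y=1. Observed 0.
Test 1: faults giving observed 0 are {M1 stuck-at-0, M1 inverted output, M5 stuck-at-0, M5 inverted output, M6 stuck-at-0, M6 inverted output}.
Test 2 (x1=0, x2=0, x3=0, x4=0, x5=0): fault-free M0=0, M1=0, M2=1, M3=1, M4=1, M5=1, M6=1 → 1; observed 1. Eliminates M5 stuck-at-0, M5 inverted output, M6 stuck-at-0, M6 inverted output.
Test 3 (x1=1, x2=1, x3=0, x4=0, x5=0): fault-free M0=0, M1=0, M2=1, M3=1, M4=0, M5=0, M6=0 → 0; observed 0. Eliminates M1 inverted output.
Only M1 stuck-at-0 is consistent with every test.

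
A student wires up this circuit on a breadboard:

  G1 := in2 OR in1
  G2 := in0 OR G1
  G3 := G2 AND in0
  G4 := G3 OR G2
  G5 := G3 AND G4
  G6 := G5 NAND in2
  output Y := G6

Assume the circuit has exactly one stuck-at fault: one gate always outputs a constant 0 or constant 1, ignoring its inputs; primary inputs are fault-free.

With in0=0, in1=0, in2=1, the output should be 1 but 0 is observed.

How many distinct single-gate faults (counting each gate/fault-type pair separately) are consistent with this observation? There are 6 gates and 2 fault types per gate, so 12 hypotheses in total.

3

Fault-free: G1=1, G2=1, G3=0, G4=1, G5=0, G6=1 → 1. Observed 0.
  G1 stuck-at-0: output 1 ✗
  G1 stuck-at-1: output 1 ✗
  G2 stuck-at-0: output 1 ✗
  G2 stuck-at-1: output 1 ✗
  G3 stuck-at-0: output 1 ✗
  G3 stuck-at-1: output 0 ✓
  G4 stuck-at-0: output 1 ✗
  G4 stuck-at-1: output 1 ✗
  G5 stuck-at-0: output 1 ✗
  G5 stuck-at-1: output 0 ✓
  G6 stuck-at-0: output 0 ✓
  G6 stuck-at-1: output 1 ✗
Consistent faults: {G3 stuck-at-1, G5 stuck-at-1, G6 stuck-at-0} — 3 in all.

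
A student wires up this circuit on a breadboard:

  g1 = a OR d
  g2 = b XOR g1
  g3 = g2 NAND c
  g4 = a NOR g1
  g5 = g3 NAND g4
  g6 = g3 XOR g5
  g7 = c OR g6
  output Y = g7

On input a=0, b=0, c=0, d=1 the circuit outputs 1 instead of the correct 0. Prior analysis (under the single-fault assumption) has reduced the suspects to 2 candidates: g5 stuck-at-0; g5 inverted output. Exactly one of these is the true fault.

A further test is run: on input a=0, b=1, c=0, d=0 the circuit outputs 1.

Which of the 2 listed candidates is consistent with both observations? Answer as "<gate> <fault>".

Evaluate each candidate on input a=0, b=1, c=0, d=0:
  g5 stuck-at-0: g1=0, g2=1, g3=1, g4=1, g5=0 [stuck-at-0], g6=1, g7=1 → 1 — matches
  g5 inverted output: g1=0, g2=1, g3=1, g4=1, g5=1 [inverted output], g6=0, g7=0 → 0 — eliminated
Only g5 stuck-at-0 reproduces the observed 1.

g5 stuck-at-0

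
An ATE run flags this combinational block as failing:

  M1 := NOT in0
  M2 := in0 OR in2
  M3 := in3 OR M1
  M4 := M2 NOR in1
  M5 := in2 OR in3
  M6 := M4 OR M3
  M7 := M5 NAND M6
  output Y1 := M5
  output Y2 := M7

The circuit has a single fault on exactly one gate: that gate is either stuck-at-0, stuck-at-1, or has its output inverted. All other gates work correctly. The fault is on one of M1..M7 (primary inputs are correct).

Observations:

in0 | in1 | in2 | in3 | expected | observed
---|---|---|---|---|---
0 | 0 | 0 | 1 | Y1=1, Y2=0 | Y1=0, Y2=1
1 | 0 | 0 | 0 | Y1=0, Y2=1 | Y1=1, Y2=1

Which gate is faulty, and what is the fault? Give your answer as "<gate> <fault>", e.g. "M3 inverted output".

Fault-free values for test 1 (in0=0, in1=0, in2=0, in3=1): M1=1, M2=0, M3=1, M4=1, M5=1, M6=1, M7=0, giving Y1=1, Y2=0. Observed Y1=0, Y2=1.
Test 1: faults giving observed Y1=0, Y2=1 are {M5 stuck-at-0, M5 inverted output}.
Test 2 (in0=1, in1=0, in2=0, in3=0): fault-free M1=0, M2=1, M3=0, M4=0, M5=0, M6=0, M7=1 → Y1=0, Y2=1; observed Y1=1, Y2=1. Eliminates M5 stuck-at-0.
Only M5 inverted output is consistent with every test.

M5 inverted output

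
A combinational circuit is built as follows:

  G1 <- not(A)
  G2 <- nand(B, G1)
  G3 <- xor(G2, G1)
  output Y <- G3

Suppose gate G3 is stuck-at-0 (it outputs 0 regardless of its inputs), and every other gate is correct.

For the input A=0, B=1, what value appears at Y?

Propagate with G3 forced: G1=1, G2=0, G3=0 [stuck-at-0].
So Y = 0. (Without the fault it would be 1.)

0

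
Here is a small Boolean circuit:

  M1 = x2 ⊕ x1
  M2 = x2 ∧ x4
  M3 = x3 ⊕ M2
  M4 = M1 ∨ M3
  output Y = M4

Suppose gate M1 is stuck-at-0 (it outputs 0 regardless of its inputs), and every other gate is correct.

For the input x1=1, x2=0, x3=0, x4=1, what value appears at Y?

0

Propagate with M1 forced: M1=0 [stuck-at-0], M2=0, M3=0, M4=0.
So Y = 0. (Without the fault it would be 1.)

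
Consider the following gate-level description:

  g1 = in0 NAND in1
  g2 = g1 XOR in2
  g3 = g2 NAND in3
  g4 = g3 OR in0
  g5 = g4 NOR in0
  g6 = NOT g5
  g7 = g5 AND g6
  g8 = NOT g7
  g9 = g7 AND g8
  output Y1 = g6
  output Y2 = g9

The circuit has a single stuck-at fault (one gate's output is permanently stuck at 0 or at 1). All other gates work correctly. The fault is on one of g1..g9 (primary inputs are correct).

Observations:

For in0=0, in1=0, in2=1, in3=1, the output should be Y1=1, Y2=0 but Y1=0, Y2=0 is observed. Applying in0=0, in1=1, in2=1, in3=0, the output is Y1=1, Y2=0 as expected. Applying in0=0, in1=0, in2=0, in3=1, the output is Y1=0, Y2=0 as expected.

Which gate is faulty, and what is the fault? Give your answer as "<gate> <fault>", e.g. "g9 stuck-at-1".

g2 stuck-at-1

Fault-free values for test 1 (in0=0, in1=0, in2=1, in3=1): g1=1, g2=0, g3=1, g4=1, g5=0, g6=1, g7=0, g8=1, g9=0, giving Y1=1, Y2=0. Observed Y1=0, Y2=0.
Test 1: faults giving observed Y1=0, Y2=0 are {g1 stuck-at-0, g2 stuck-at-1, g3 stuck-at-0, g4 stuck-at-0, g5 stuck-at-1, g6 stuck-at-0}.
Test 2 (in0=0, in1=1, in2=1, in3=0): fault-free g1=1, g2=0, g3=1, g4=1, g5=0, g6=1, g7=0, g8=1, g9=0 → Y1=1, Y2=0; observed Y1=1, Y2=0. Eliminates g3 stuck-at-0, g4 stuck-at-0, g5 stuck-at-1, g6 stuck-at-0.
Test 3 (in0=0, in1=0, in2=0, in3=1): fault-free g1=1, g2=1, g3=0, g4=0, g5=1, g6=0, g7=0, g8=1, g9=0 → Y1=0, Y2=0; observed Y1=0, Y2=0. Eliminates g1 stuck-at-0.
Only g2 stuck-at-1 is consistent with every test.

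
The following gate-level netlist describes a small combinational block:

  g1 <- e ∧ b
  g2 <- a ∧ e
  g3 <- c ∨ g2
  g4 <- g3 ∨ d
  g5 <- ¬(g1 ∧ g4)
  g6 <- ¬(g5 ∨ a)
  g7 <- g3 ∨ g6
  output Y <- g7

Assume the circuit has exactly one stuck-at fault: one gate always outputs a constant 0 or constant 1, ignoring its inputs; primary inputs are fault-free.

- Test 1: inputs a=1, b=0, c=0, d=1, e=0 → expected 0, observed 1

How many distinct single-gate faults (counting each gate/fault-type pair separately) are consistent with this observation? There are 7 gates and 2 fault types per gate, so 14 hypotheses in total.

Fault-free: g1=0, g2=0, g3=0, g4=1, g5=1, g6=0, g7=0 → 0. Observed 1.
  g1 stuck-at-0: output 0 ✗
  g1 stuck-at-1: output 0 ✗
  g2 stuck-at-0: output 0 ✗
  g2 stuck-at-1: output 1 ✓
  g3 stuck-at-0: output 0 ✗
  g3 stuck-at-1: output 1 ✓
  g4 stuck-at-0: output 0 ✗
  g4 stuck-at-1: output 0 ✗
  g5 stuck-at-0: output 0 ✗
  g5 stuck-at-1: output 0 ✗
  g6 stuck-at-0: output 0 ✗
  g6 stuck-at-1: output 1 ✓
  g7 stuck-at-0: output 0 ✗
  g7 stuck-at-1: output 1 ✓
Consistent faults: {g2 stuck-at-1, g3 stuck-at-1, g6 stuck-at-1, g7 stuck-at-1} — 4 in all.

4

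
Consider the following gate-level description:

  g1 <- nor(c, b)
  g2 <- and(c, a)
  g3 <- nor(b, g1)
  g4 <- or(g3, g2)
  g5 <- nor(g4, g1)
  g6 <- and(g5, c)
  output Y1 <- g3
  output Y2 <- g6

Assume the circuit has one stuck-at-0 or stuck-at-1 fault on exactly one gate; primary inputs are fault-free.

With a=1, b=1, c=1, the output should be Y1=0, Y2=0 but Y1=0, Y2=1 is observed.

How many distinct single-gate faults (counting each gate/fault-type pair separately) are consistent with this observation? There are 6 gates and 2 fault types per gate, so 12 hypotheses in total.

Fault-free: g1=0, g2=1, g3=0, g4=1, g5=0, g6=0 → Y1=0, Y2=0. Observed Y1=0, Y2=1.
  g1 stuck-at-0: output Y1=0, Y2=0 ✗
  g1 stuck-at-1: output Y1=0, Y2=0 ✗
  g2 stuck-at-0: output Y1=0, Y2=1 ✓
  g2 stuck-at-1: output Y1=0, Y2=0 ✗
  g3 stuck-at-0: output Y1=0, Y2=0 ✗
  g3 stuck-at-1: output Y1=1, Y2=0 ✗
  g4 stuck-at-0: output Y1=0, Y2=1 ✓
  g4 stuck-at-1: output Y1=0, Y2=0 ✗
  g5 stuck-at-0: output Y1=0, Y2=0 ✗
  g5 stuck-at-1: output Y1=0, Y2=1 ✓
  g6 stuck-at-0: output Y1=0, Y2=0 ✗
  g6 stuck-at-1: output Y1=0, Y2=1 ✓
Consistent faults: {g2 stuck-at-0, g4 stuck-at-0, g5 stuck-at-1, g6 stuck-at-1} — 4 in all.

4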